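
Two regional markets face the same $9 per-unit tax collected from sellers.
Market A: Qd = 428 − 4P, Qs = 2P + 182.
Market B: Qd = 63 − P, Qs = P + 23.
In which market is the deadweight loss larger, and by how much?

Market A, by $33.75.

Market A: pre-tax P* = $41, Q* = 264; post-tax Q = 252; deadweight loss = $54.
Market B: pre-tax P* = $20, Q* = 43; post-tax Q = 38.5; deadweight loss = $20.25.
Difference: $54 vs $20.25 → market A is larger by $33.75.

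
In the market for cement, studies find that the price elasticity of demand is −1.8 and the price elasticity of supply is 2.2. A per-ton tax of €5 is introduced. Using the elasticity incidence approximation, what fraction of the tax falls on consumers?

Incidence ratio: consumers' share ≈ εs / (εs + |εd|) = 2.2 / (2.2 + 1.8) = 0.55.
Supply is the more elastic side, so consumers bear the larger share.

Consumers' share ≈ 0.55.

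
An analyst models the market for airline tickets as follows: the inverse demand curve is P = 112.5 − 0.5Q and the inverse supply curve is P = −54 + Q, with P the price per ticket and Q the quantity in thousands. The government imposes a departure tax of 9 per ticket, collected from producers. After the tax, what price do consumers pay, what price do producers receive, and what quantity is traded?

Inverting to Q(P) form: Qd = 225 − 2P; Qs = P + 54.
Before the tax: set 225 − 2P = P + 54 → P* = 57, Q* = 111.
With the tax collected from producers, supply shifts: Qs = (P − 9) + 54.
Solving gives Q = 105 with consumers paying 60 and producers receiving 51 (the 9 wedge).
The less price-elastic side of the market bears the larger share of a per-unit tax.

Consumers pay 60; producers receive 51; quantity = 105.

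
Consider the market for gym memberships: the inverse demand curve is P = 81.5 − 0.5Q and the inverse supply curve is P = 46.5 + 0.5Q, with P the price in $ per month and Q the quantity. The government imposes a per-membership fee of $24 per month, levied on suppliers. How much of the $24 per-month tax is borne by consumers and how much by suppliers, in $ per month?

Consumers bear $12 per month; suppliers bear $12 per month.

Rewrite in direct form: Qd = 163 − 2P and Qs = 2P − 93.
Before the tax: set 163 − 2P = 2P − 93 → P* = $64, Q* = 35.
With the tax collected from suppliers, supply shifts: Qs = 2(P − 24) − 93.
Solving gives Q = 11 with consumers paying $76 and suppliers receiving $52 (the $24 wedge).
Burden on consumers: $12; on suppliers: $12. (They sum to $24.)
The less price-elastic side of the market bears the larger share of a per-unit tax.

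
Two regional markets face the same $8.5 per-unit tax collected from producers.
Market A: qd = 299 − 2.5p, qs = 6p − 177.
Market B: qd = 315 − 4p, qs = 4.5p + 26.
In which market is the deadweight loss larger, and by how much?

Market A: pre-tax p* = $56, q* = 159; post-tax q = 144; deadweight loss = $63.75.
Market B: pre-tax p* = $34, q* = 179; post-tax q = 161; deadweight loss = $76.5.
Difference: $63.75 vs $76.5 → market B is larger by $12.75.

Market B, by $12.75.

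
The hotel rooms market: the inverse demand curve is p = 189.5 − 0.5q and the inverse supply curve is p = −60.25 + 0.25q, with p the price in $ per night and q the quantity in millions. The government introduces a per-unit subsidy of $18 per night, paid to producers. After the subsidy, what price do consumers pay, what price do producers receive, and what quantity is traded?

Consumers pay $11; producers receive $29; quantity = 357.

Inverting to q(p) form: qd = 379 − 2p; qs = 4p + 241.
Without the subsidy, 379 − 2p = 4p + 241 gives 6p = 138, so p* = $23 and q* = 333.
With a per-unit subsidy paid to producers, each receives p + 18 per unit sold, so supply becomes qs = 4(p + 18) + 241.
Solving gives q = 357 with consumers paying $11 and producers receiving $29 (the $18 wedge).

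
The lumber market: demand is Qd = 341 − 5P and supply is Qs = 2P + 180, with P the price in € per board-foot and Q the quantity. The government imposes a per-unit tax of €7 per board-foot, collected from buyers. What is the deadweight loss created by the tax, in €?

Deadweight loss = €35.

Before the tax: set 341 − 5P = 2P + 180 → P* = €23, Q* = 226.
With the tax collected from buyers, demand (in seller-price terms) shifts: Qd = 341 − 5(P + 7).
New equilibrium: buyers pay €25, suppliers receive €18, Q = 216. (Wedge: Pb − Ps = 7.)
Quantity falls by |ΔQ| = |226 − 216| = 10.
DWL = ½ · t · |ΔQ| = ½ · 7 · 10 = €35.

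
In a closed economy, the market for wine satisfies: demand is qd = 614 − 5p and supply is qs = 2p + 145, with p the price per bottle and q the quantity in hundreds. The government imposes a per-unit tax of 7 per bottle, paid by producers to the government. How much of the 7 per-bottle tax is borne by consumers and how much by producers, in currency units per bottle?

Consumers bear 2 per bottle; producers bear 5 per bottle.

Without the tax, 614 − 5p = 2p + 145 gives 7p = 469, so p* = 67 and q* = 279.
With the tax collected from producers, supply shifts: qs = 2(p − 7) + 145.
New equilibrium: consumers pay 69, producers receive 62, q = 269. (Wedge: pb − ps = 7.)
Burden on consumers: 2; on producers: 5. (They sum to 7.)
The less price-elastic side of the market bears the larger share of a per-unit tax.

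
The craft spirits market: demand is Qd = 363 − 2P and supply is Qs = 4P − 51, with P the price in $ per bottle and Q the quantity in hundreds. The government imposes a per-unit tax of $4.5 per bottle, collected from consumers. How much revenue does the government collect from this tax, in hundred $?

Tax revenue = $985.5 hundred.

Without the tax, 363 − 2P = 4P − 51 gives 6P = 414, so P* = $69 and Q* = 225.
With the tax collected from consumers, demand (in seller-price terms) shifts: Qd = 363 − 2(P + 4.5).
New equilibrium: consumers pay $72, sellers receive $67.5, Q = 219. (Wedge: Pb − Ps = 4.5.)
Revenue = t · Q = 4.5 · 219 = $985.5.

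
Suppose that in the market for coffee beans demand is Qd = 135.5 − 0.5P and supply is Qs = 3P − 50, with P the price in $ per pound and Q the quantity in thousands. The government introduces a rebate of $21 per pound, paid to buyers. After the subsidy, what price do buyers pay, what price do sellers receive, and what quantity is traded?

Before the subsidy: set 135.5 − 0.5P = 3P − 50 → P* = $53, Q* = 109.
With a per-unit subsidy paid to buyers, each effectively pays P − 21, so demand becomes Qd = 135.5 − 0.5(P − 21).
Solving gives Q = 118 with buyers paying $35 and sellers receiving $56 (the $21 wedge).

Buyers pay $35; sellers receive $56; quantity = 118.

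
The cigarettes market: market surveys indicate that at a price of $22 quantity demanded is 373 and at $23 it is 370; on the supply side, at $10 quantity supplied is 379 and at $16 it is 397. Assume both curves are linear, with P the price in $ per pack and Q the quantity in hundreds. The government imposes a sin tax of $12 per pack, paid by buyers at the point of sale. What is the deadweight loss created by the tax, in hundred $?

Deadweight loss = $108 hundred.

Demand slope: (370 − 373)/(23 − 22) = -3, so Qd = 439 − 3P.
Supply slope: (397 − 379)/(16 − 10) = 3, so Qs = 3P + 349.
Without the tax, 439 − 3P = 3P + 349 gives 6P = 90, so P* = $15 and Q* = 394.
With the tax collected from buyers, demand (in seller-price terms) shifts: Qd = 439 − 3(P + 12).
New equilibrium: buyers pay $21, sellers receive $9, Q = 376. (Wedge: Pb − Ps = 12.)
Quantity falls by |ΔQ| = |394 − 376| = 18.
DWL = ½ · t · |ΔQ| = ½ · 12 · 18 = $108.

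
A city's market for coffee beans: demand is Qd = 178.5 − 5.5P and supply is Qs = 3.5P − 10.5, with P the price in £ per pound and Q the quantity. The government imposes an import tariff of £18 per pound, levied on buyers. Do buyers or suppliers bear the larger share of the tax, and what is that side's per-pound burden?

Suppliers bear the larger share: £11 per pound.

Before the tax: set 178.5 − 5.5P = 3.5P − 10.5 → P* = £21, Q* = 63.
With the tax collected from buyers, demand (in seller-price terms) shifts: Qd = 178.5 − 5.5(P + 18).
New equilibrium: buyers pay £28, suppliers receive £10, Q = 24.5. (Wedge: Pb − Ps = 18.)
Per-pound burden: buyers £7, suppliers £11.
Suppliers take the larger share because supply is less price-elastic here (demand slope 5.5 vs supply slope 3.5).
The less price-elastic side of the market bears the larger share of a per-unit tax.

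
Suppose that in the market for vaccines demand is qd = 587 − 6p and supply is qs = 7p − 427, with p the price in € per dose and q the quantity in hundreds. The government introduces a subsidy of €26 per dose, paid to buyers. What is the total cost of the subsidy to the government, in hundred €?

Government outlay = €5278 hundred.

Without the subsidy, 587 − 6p = 7p − 427 gives 13p = 1014, so p* = €78 and q* = 119.
With a per-unit subsidy paid to buyers, each effectively pays p − 26, so demand becomes qd = 587 − 6(p − 26).
New equilibrium: buyers pay €64, suppliers receive €90, q = 203. (Wedge: pb − ps = −26.)
Outlay = t · Q = 26 · 203 = €5278.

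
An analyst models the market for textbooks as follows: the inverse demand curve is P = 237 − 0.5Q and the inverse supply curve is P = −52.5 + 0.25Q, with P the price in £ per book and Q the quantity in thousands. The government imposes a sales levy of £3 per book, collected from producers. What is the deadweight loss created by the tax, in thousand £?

Deadweight loss = £6 thousand.

Inverting to Q(P) form: Qd = 474 − 2P; Qs = 4P + 210.
Without the tax, 474 − 2P = 4P + 210 gives 6P = 264, so P* = £44 and Q* = 386.
With the tax collected from producers, supply shifts: Qs = 4(P − 3) + 210.
New equilibrium: consumers pay £46, producers receive £43, Q = 382. (Wedge: Pb − Ps = 3.)
Quantity falls by |ΔQ| = |386 − 382| = 4.
DWL = ½ · t · |ΔQ| = ½ · 3 · 4 = £6.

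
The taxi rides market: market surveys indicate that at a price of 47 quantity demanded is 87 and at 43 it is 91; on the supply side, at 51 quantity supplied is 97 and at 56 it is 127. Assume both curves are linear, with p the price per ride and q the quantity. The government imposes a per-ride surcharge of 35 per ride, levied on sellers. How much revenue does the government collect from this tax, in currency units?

Tax revenue = 1925.

Demand slope: (91 − 87)/(43 − 47) = -1, so qd = 134 − p.
Supply slope: (127 − 97)/(56 − 51) = 6, so qs = 6p − 209.
Before the tax: set 134 − p = 6p − 209 → p* = 49, q* = 85.
With the tax collected from sellers, supply shifts: qs = 6(p − 35) − 209.
Solving gives q = 55 with consumers paying 79 and sellers receiving 44 (the 35 wedge).
Revenue = t · Q = 35 · 55 = 1925.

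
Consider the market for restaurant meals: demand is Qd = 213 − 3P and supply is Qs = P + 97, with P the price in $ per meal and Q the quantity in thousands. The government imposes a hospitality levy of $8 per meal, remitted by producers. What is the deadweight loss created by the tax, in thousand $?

Before the tax: set 213 − 3P = P + 97 → P* = $29, Q* = 126.
With the tax collected from producers, supply shifts: Qs = (P − 8) + 97.
Solving gives Q = 120 with consumers paying $31 and producers receiving $23 (the $8 wedge).
Quantity falls by |ΔQ| = |126 − 120| = 6.
DWL = ½ · t · |ΔQ| = ½ · 8 · 6 = $24.

Deadweight loss = $24 thousand.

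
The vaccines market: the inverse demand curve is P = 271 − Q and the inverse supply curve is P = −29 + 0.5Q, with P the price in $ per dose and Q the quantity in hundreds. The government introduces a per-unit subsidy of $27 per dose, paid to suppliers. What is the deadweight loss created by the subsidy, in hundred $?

Deadweight loss = $243 hundred.

Inverting to Q(P) form: Qd = 271 − P; Qs = 2P + 58.
Before the subsidy: set 271 − P = 2P + 58 → P* = $71, Q* = 200.
With a per-unit subsidy paid to suppliers, each receives P + 27 per unit sold, so supply becomes Qs = 2(P + 27) + 58.
Solving gives Q = 218 with buyers paying $53 and suppliers receiving $80 (the $27 wedge).
Quantity rises by |ΔQ| = |200 − 218| = 18.
DWL = ½ · t · |ΔQ| = ½ · 27 · 18 = $243.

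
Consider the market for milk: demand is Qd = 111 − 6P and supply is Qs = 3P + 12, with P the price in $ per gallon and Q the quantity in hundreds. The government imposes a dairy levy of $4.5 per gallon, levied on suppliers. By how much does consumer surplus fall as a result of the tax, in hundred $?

Consumer surplus falls by $60.75 hundred.

Without the tax, 111 − 6P = 3P + 12 gives 9P = 99, so P* = $11 and Q* = 45.
With the tax collected from suppliers, supply shifts: Qs = 3(P − 4.5) + 12.
New equilibrium: buyers pay $12.5, suppliers receive $8, Q = 36. (Wedge: Pb − Ps = 4.5.)
ΔCS is the trapezoid between Q = 36 and Q = 45 of height $1.5: ½ · (45 + 36) · 1.5 = $60.75.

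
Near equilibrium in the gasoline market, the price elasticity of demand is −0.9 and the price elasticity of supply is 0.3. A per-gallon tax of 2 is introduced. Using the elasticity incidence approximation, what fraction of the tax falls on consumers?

Consumers' share ≈ 0.25.

Incidence ratio: consumers' share ≈ εs / (εs + |εd|) = 0.3 / (0.3 + 0.9) = 0.25.
Supply is the less elastic side, so consumers bear the smaller share.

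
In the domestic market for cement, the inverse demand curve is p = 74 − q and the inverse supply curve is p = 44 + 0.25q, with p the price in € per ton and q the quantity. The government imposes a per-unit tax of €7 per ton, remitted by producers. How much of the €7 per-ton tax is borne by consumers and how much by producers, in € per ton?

Rewrite in direct form: qd = 74 − p and qs = 4p − 176.
Before the tax: set 74 − p = 4p − 176 → p* = €50, q* = 24.
With the tax collected from producers, supply shifts: qs = 4(p − 7) − 176.
Solving gives q = 18.4 with consumers paying €55.6 and producers receiving €48.6 (the €7 wedge).
Burden on consumers: €5.6; on producers: €1.4. (They sum to €7.)
The less price-elastic side of the market bears the larger share of a per-unit tax.

Consumers bear €5.6 per ton; producers bear €1.4 per ton.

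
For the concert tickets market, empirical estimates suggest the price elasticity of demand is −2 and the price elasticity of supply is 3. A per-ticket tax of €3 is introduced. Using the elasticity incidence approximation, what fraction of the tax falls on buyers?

Buyers' share ≈ 0.6.

Incidence ratio: buyers' share ≈ εs / (εs + |εd|) = 3 / (3 + 2) = 0.6.
Supply is the more elastic side, so buyers bear the larger share.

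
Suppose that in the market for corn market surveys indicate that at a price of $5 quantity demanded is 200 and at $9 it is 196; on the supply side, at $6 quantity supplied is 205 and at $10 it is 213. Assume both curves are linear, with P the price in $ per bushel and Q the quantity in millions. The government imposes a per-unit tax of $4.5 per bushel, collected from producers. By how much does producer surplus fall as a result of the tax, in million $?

Producer surplus falls by $299.25 million.

Demand slope: (196 − 200)/(9 − 5) = -1, so Qd = 205 − P.
Supply slope: (213 − 205)/(10 − 6) = 2, so Qs = 2P + 193.
Before the tax: set 205 − P = 2P + 193 → P* = $4, Q* = 201.
With the tax collected from producers, supply shifts: Qs = 2(P − 4.5) + 193.
Solving gives Q = 198 with consumers paying $7 and producers receiving $2.5 (the $4.5 wedge).
ΔPS is the trapezoid between Q = 198 and Q = 201 of height $1.5: ½ · (201 + 198) · 1.5 = $299.25.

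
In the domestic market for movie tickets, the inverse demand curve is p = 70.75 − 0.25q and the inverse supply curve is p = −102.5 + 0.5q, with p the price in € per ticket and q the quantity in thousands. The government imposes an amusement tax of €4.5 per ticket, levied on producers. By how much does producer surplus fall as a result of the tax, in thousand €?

Inverting to q(p) form: qd = 283 − 4p; qs = 2p + 205.
Without the tax, 283 − 4p = 2p + 205 gives 6p = 78, so p* = €13 and q* = 231.
With the tax collected from producers, supply shifts: qs = 2(p − 4.5) + 205.
New equilibrium: buyers pay €14.5, producers receive €10, q = 225. (Wedge: pb − ps = 4.5.)
ΔPS is the trapezoid between Q = 225 and Q = 231 of height €3: ½ · (231 + 225) · 3 = €684.

Producer surplus falls by €684 thousand.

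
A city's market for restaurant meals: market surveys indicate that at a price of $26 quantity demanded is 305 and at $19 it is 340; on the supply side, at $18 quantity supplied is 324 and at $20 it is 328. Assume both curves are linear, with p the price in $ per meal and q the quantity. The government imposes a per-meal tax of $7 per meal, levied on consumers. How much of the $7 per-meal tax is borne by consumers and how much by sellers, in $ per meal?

Consumers bear $2 per meal; sellers bear $5 per meal.

Demand slope: (340 − 305)/(19 − 26) = -5, so qd = 435 − 5p.
Supply slope: (328 − 324)/(20 − 18) = 2, so qs = 2p + 288.
Without the tax, 435 − 5p = 2p + 288 gives 7p = 147, so p* = $21 and q* = 330.
With the tax collected from consumers, demand (in seller-price terms) shifts: qd = 435 − 5(p + 7).
Solving gives q = 320 with consumers paying $23 and sellers receiving $16 (the $7 wedge).
Burden on consumers: $2; on sellers: $5. (They sum to $7.)
The less price-elastic side of the market bears the larger share of a per-unit tax.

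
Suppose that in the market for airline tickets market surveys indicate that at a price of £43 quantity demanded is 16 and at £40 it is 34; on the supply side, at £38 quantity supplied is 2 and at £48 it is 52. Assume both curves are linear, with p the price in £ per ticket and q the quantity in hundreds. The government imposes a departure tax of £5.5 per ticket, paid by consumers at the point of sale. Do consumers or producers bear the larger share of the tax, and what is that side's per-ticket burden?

Demand slope: (34 − 16)/(40 − 43) = -6, so qd = 274 − 6p.
Supply slope: (52 − 2)/(48 − 38) = 5, so qs = 5p − 188.
Before the tax: set 274 − 6p = 5p − 188 → p* = £42, q* = 22.
With the tax collected from consumers, demand (in seller-price terms) shifts: qd = 274 − 6(p + 5.5).
New equilibrium: consumers pay £44.5, producers receive £39, q = 7. (Wedge: pb − ps = 5.5.)
Per-ticket burden: consumers £2.5, producers £3.
Producers take the larger share because supply is less price-elastic here (demand slope 6 vs supply slope 5).
The less price-elastic side of the market bears the larger share of a per-unit tax.

Producers bear the larger share: £3 per ticket.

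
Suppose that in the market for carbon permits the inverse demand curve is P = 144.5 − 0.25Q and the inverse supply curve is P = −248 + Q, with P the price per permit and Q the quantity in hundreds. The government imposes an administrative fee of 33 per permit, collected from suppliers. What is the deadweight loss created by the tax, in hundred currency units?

Deadweight loss = 435.6 hundred.

Inverting to Q(P) form: Qd = 578 − 4P; Qs = P + 248.
Before the tax: set 578 − 4P = P + 248 → P* = 66, Q* = 314.
With the tax collected from suppliers, supply shifts: Qs = (P − 33) + 248.
Solving gives Q = 287.6 with consumers paying 72.6 and suppliers receiving 39.6 (the 33 wedge).
Quantity falls by |ΔQ| = |314 − 287.6| = 26.4.
DWL = ½ · t · |ΔQ| = ½ · 33 · 26.4 = 435.6.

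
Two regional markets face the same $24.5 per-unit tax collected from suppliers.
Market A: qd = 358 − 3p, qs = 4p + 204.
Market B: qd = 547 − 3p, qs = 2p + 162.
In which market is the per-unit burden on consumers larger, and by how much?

Market A: pre-tax p* = $22, q* = 292; post-tax q = 250; per-unit burden on consumers = $14.
Market B: pre-tax p* = $77, q* = 316; post-tax q = 286.6; per-unit burden on consumers = $9.8.
Difference: $14 vs $9.8 → market A is larger by $4.2.

Market A, by $4.2.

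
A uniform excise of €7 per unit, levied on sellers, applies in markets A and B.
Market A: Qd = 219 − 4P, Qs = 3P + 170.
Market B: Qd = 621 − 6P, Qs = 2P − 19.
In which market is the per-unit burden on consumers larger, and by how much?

Market A: pre-tax P* = €7, Q* = 191; post-tax Q = 179; per-unit burden on consumers = €3.
Market B: pre-tax P* = €80, Q* = 141; post-tax Q = 130.5; per-unit burden on consumers = €1.75.
Difference: €3 vs €1.75 → market A is larger by €1.25.

Market A, by €1.25.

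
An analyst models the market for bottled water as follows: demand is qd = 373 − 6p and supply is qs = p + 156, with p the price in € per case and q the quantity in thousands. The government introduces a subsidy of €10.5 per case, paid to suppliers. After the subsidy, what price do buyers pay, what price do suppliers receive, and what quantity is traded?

Buyers pay €29.5; suppliers receive €40; quantity = 196.

Before the subsidy: set 373 − 6p = p + 156 → p* = €31, q* = 187.
With a per-unit subsidy paid to suppliers, each receives p + 10.5 per unit sold, so supply becomes qs = (p + 10.5) + 156.
Solving gives q = 196 with buyers paying €29.5 and suppliers receiving €40 (the €10.5 wedge).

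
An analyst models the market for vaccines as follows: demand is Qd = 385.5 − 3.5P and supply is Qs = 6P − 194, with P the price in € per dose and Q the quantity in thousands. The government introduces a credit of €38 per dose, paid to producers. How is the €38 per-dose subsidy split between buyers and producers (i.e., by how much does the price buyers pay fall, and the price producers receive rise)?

Buyers gain €24 per dose; producers gain €14 per dose.

Before the subsidy: set 385.5 − 3.5P = 6P − 194 → P* = €61, Q* = 172.
With a per-unit subsidy paid to producers, each receives P + 38 per unit sold, so supply becomes Qs = 6(P + 38) − 194.
Solving gives Q = 256 with buyers paying €37 and producers receiving €75 (the €38 wedge).
Gain to buyers: €24; to producers: €14. (They sum to €38.)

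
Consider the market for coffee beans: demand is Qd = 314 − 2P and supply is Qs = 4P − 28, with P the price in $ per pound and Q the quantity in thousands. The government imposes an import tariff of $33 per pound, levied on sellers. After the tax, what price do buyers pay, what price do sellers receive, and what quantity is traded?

Buyers pay $79; sellers receive $46; quantity = 156.

Before the tax: set 314 − 2P = 4P − 28 → P* = $57, Q* = 200.
With the tax collected from sellers, supply shifts: Qs = 4(P − 33) − 28.
New equilibrium: buyers pay $79, sellers receive $46, Q = 156. (Wedge: Pb − Ps = 33.)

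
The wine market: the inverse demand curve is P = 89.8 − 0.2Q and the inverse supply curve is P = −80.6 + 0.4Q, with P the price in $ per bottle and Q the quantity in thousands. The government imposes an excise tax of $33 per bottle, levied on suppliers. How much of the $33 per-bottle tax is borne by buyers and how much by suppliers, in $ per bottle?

Buyers bear $11 per bottle; suppliers bear $22 per bottle.

Inverting to Q(P) form: Qd = 449 − 5P; Qs = 2.5P + 201.5.
Without the tax, 449 − 5P = 2.5P + 201.5 gives 7.5P = 247.5, so P* = $33 and Q* = 284.
With the tax collected from suppliers, supply shifts: Qs = 2.5(P − 33) + 201.5.
New equilibrium: buyers pay $44, suppliers receive $11, Q = 229. (Wedge: Pb − Ps = 33.)
Burden on buyers: $11; on suppliers: $22. (They sum to $33.)
The less price-elastic side of the market bears the larger share of a per-unit tax.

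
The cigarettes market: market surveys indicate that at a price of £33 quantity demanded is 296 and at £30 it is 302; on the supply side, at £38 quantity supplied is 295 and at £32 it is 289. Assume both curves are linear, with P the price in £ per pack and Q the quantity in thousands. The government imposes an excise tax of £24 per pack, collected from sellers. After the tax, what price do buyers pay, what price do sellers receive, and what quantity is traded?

Buyers pay £43; sellers receive £19; quantity = 276.

Demand slope: (302 − 296)/(30 − 33) = -2, so Qd = 362 − 2P.
Supply slope: (289 − 295)/(32 − 38) = 1, so Qs = P + 257.
Before the tax: set 362 − 2P = P + 257 → P* = £35, Q* = 292.
With the tax collected from sellers, supply shifts: Qs = (P − 24) + 257.
New equilibrium: buyers pay £43, sellers receive £19, Q = 276. (Wedge: Pb − Ps = 24.)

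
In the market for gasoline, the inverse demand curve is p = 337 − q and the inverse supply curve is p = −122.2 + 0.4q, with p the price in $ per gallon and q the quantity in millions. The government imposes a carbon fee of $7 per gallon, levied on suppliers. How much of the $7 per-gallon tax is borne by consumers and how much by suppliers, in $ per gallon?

Inverting to q(p) form: qd = 337 − p; qs = 2.5p + 305.5.
Without the tax, 337 − p = 2.5p + 305.5 gives 3.5p = 31.5, so p* = $9 and q* = 328.
With the tax collected from suppliers, supply shifts: qs = 2.5(p − 7) + 305.5.
New equilibrium: consumers pay $14, suppliers receive $7, q = 323. (Wedge: pb − ps = 7.)
Burden on consumers: $5; on suppliers: $2. (They sum to $7.)
The less price-elastic side of the market bears the larger share of a per-unit tax.

Consumers bear $5 per gallon; suppliers bear $2 per gallon.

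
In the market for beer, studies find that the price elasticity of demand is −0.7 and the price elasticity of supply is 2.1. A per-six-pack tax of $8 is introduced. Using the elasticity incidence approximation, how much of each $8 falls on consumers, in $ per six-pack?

Incidence ratio: consumers' share ≈ εs / (εs + |εd|) = 2.1 / (2.1 + 0.7) = 0.75.
So consumers bear ≈ 0.75 × $8 = $6; producers bear $2.

Consumers bear ≈ $6 per six-pack.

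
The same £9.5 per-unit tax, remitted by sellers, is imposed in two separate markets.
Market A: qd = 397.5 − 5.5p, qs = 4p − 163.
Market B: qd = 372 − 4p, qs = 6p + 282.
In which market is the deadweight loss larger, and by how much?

Market B, by £3.8.

Market A: pre-tax p* = £59, q* = 73; post-tax q = 51; deadweight loss = £104.5.
Market B: pre-tax p* = £9, q* = 336; post-tax q = 313.2; deadweight loss = £108.3.
Difference: £104.5 vs £108.3 → market B is larger by £3.8.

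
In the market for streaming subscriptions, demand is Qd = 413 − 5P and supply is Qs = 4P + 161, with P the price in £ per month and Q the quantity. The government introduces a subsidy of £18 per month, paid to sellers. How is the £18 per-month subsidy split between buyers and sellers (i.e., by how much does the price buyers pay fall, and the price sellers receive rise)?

Buyers gain £8 per month; sellers gain £10 per month.

Without the subsidy, 413 − 5P = 4P + 161 gives 9P = 252, so P* = £28 and Q* = 273.
With a per-unit subsidy paid to sellers, each receives P + 18 per unit sold, so supply becomes Qs = 4(P + 18) + 161.
Solving gives Q = 313 with buyers paying £20 and sellers receiving £38 (the £18 wedge).
Gain to buyers: £8; to sellers: £10. (They sum to £18.)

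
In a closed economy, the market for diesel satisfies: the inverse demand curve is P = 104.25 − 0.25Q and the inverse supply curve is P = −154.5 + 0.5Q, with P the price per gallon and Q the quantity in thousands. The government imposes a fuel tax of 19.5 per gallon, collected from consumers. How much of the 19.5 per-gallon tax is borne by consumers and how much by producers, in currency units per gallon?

Consumers bear 6.5 per gallon; producers bear 13 per gallon.

Inverting to Q(P) form: Qd = 417 − 4P; Qs = 2P + 309.
Without the tax, 417 − 4P = 2P + 309 gives 6P = 108, so P* = 18 and Q* = 345.
With the tax collected from consumers, demand (in seller-price terms) shifts: Qd = 417 − 4(P + 19.5).
New equilibrium: consumers pay 24.5, producers receive 5, Q = 319. (Wedge: Pb − Ps = 19.5.)
Burden on consumers: 6.5; on producers: 13. (They sum to 19.5.)
The less price-elastic side of the market bears the larger share of a per-unit tax.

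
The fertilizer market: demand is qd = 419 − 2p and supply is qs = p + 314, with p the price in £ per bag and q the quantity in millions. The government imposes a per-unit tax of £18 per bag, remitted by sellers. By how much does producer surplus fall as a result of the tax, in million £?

Producer surplus falls by £4116 million.

Before the tax: set 419 − 2p = p + 314 → p* = £35, q* = 349.
With the tax collected from sellers, supply shifts: qs = (p − 18) + 314.
New equilibrium: buyers pay £41, sellers receive £23, q = 337. (Wedge: pb − ps = 18.)
ΔPS is the trapezoid between Q = 337 and Q = 349 of height £12: ½ · (349 + 337) · 12 = £4116.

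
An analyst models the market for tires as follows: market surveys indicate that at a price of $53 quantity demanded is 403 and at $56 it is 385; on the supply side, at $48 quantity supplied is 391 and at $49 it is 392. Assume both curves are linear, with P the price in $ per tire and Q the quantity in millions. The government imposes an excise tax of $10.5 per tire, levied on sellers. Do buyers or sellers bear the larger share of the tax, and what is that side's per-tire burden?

Sellers bear the larger share: $9 per tire.

Demand slope: (385 − 403)/(56 − 53) = -6, so Qd = 721 − 6P.
Supply slope: (392 − 391)/(49 − 48) = 1, so Qs = P + 343.
Before the tax: set 721 − 6P = P + 343 → P* = $54, Q* = 397.
With the tax collected from sellers, supply shifts: Qs = (P − 10.5) + 343.
New equilibrium: buyers pay $55.5, sellers receive $45, Q = 388. (Wedge: Pb − Ps = 10.5.)
Per-tire burden: buyers $1.5, sellers $9.
Sellers take the larger share because supply is less price-elastic here (demand slope 6 vs supply slope 1).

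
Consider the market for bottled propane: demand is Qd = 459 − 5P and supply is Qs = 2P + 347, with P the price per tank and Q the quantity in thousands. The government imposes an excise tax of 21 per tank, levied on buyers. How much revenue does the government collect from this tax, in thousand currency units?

Tax revenue = 7329 thousand.

Before the tax: set 459 − 5P = 2P + 347 → P* = 16, Q* = 379.
With the tax collected from buyers, demand (in seller-price terms) shifts: Qd = 459 − 5(P + 21).
Solving gives Q = 349 with buyers paying 22 and suppliers receiving 1 (the 21 wedge).
Revenue = t · Q = 21 · 349 = 7329.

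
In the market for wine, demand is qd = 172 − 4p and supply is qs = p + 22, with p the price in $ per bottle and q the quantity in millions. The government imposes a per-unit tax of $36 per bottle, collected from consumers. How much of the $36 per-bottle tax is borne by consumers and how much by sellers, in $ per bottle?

Consumers bear $7.2 per bottle; sellers bear $28.8 per bottle.

Without the tax, 172 − 4p = p + 22 gives 5p = 150, so p* = $30 and q* = 52.
With the tax collected from consumers, demand (in seller-price terms) shifts: qd = 172 − 4(p + 36).
New equilibrium: consumers pay $37.2, sellers receive $1.2, q = 23.2. (Wedge: pb − ps = 36.)
Burden on consumers: $7.2; on sellers: $28.8. (They sum to $36.)
The less price-elastic side of the market bears the larger share of a per-unit tax.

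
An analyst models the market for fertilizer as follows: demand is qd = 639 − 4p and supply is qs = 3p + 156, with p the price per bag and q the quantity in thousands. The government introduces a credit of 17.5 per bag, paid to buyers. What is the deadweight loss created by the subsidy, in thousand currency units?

Deadweight loss = 262.5 thousand.

Before the subsidy: set 639 − 4p = 3p + 156 → p* = 69, q* = 363.
With a per-unit subsidy paid to buyers, each effectively pays p − 17.5, so demand becomes qd = 639 − 4(p − 17.5).
Solving gives q = 393 with buyers paying 61.5 and suppliers receiving 79 (the 17.5 wedge).
Quantity rises by |ΔQ| = |363 − 393| = 30.
DWL = ½ · t · |ΔQ| = ½ · 17.5 · 30 = 262.5.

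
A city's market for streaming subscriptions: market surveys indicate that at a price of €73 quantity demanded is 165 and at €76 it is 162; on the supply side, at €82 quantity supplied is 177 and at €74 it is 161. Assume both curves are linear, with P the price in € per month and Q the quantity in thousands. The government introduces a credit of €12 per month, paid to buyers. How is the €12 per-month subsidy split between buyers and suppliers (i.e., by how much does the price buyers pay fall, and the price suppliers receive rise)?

Demand slope: (162 − 165)/(76 − 73) = -1, so Qd = 238 − P.
Supply slope: (161 − 177)/(74 − 82) = 2, so Qs = 2P + 13.
Without the subsidy, 238 − P = 2P + 13 gives 3P = 225, so P* = €75 and Q* = 163.
With a per-unit subsidy paid to buyers, each effectively pays P − 12, so demand becomes Qd = 238 − (P − 12).
New equilibrium: buyers pay €67, suppliers receive €79, Q = 171. (Wedge: Pb − Ps = −12.)
Gain to buyers: €8; to suppliers: €4. (They sum to €12.)

Buyers gain €8 per month; suppliers gain €4 per month.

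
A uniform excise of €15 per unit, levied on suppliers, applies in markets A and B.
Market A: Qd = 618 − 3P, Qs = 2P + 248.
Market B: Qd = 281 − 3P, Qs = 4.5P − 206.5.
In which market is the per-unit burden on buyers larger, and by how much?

Market A: pre-tax P* = €74, Q* = 396; post-tax Q = 378; per-unit burden on buyers = €6.
Market B: pre-tax P* = €65, Q* = 86; post-tax Q = 59; per-unit burden on buyers = €9.
Difference: €6 vs €9 → market B is larger by €3.

Market B, by €3.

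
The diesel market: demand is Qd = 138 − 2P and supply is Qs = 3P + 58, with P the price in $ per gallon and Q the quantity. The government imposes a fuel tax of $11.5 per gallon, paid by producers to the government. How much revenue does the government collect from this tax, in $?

Before the tax: set 138 − 2P = 3P + 58 → P* = $16, Q* = 106.
With the tax collected from producers, supply shifts: Qs = 3(P − 11.5) + 58.
New equilibrium: consumers pay $22.9, producers receive $11.4, Q = 92.2. (Wedge: Pb − Ps = 11.5.)
Revenue = t · Q = 11.5 · 92.2 = $1060.3.

Tax revenue = $1060.3.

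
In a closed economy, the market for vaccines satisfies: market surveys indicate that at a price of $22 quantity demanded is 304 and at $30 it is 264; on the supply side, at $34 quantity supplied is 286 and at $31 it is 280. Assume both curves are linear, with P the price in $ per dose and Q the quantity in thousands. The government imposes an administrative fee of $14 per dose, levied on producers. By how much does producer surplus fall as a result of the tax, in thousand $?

Demand slope: (264 − 304)/(30 − 22) = -5, so Qd = 414 − 5P.
Supply slope: (280 − 286)/(31 − 34) = 2, so Qs = 2P + 218.
Before the tax: set 414 − 5P = 2P + 218 → P* = $28, Q* = 274.
With the tax collected from producers, supply shifts: Qs = 2(P − 14) + 218.
Solving gives Q = 254 with consumers paying $32 and producers receiving $18 (the $14 wedge).
ΔPS is the trapezoid between Q = 254 and Q = 274 of height $10: ½ · (274 + 254) · 10 = $2640.

Producer surplus falls by $2640 thousand.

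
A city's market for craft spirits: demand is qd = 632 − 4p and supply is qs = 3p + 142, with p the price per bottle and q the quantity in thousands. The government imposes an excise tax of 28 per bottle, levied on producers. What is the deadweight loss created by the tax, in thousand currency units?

Before the tax: set 632 − 4p = 3p + 142 → p* = 70, q* = 352.
With the tax collected from producers, supply shifts: qs = 3(p − 28) + 142.
Solving gives q = 304 with buyers paying 82 and producers receiving 54 (the 28 wedge).
Quantity falls by |ΔQ| = |352 − 304| = 48.
DWL = ½ · t · |ΔQ| = ½ · 28 · 48 = 672.

Deadweight loss = 672 thousand.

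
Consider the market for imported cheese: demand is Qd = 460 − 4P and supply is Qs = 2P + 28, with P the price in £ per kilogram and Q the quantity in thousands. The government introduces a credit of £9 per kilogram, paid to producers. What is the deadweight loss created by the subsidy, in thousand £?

Deadweight loss = £54 thousand.

Without the subsidy, 460 − 4P = 2P + 28 gives 6P = 432, so P* = £72 and Q* = 172.
With a per-unit subsidy paid to producers, each receives P + 9 per unit sold, so supply becomes Qs = 2(P + 9) + 28.
Solving gives Q = 184 with buyers paying £69 and producers receiving £78 (the £9 wedge).
Quantity rises by |ΔQ| = |172 − 184| = 12.
DWL = ½ · t · |ΔQ| = ½ · 9 · 12 = £54.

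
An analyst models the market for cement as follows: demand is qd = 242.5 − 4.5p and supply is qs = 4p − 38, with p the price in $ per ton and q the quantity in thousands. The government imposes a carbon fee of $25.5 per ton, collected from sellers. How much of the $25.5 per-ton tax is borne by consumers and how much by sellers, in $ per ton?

Consumers bear $12 per ton; sellers bear $13.5 per ton.

Before the tax: set 242.5 − 4.5p = 4p − 38 → p* = $33, q* = 94.
With the tax collected from sellers, supply shifts: qs = 4(p − 25.5) − 38.
New equilibrium: consumers pay $45, sellers receive $19.5, q = 40. (Wedge: pb − ps = 25.5.)
Burden on consumers: $12; on sellers: $13.5. (They sum to $25.5.)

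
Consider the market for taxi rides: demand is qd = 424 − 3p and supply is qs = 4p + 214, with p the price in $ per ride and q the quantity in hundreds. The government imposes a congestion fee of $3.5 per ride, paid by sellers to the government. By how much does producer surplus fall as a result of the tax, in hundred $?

Producer surplus falls by $496.5 hundred.

Before the tax: set 424 − 3p = 4p + 214 → p* = $30, q* = 334.
With the tax collected from sellers, supply shifts: qs = 4(p − 3.5) + 214.
Solving gives q = 328 with buyers paying $32 and sellers receiving $28.5 (the $3.5 wedge).
ΔPS is the trapezoid between Q = 328 and Q = 334 of height $1.5: ½ · (334 + 328) · 1.5 = $496.5.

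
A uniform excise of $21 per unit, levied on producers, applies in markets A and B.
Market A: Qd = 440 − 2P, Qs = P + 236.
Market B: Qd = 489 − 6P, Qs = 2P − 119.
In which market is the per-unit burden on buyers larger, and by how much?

Market A: pre-tax P* = $68, Q* = 304; post-tax Q = 290; per-unit burden on buyers = $7.
Market B: pre-tax P* = $76, Q* = 33; post-tax Q = 1.5; per-unit burden on buyers = $5.25.
Difference: $7 vs $5.25 → market A is larger by $1.75.

Market A, by $1.75.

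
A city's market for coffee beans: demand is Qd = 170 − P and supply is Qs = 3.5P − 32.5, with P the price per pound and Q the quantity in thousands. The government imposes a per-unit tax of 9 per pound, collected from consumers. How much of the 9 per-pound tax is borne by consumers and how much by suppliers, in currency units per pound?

Without the tax, 170 − P = 3.5P − 32.5 gives 4.5P = 202.5, so P* = 45 and Q* = 125.
With the tax collected from consumers, demand (in seller-price terms) shifts: Qd = 170 − (P + 9).
New equilibrium: consumers pay 52, suppliers receive 43, Q = 118. (Wedge: Pb − Ps = 9.)
Burden on consumers: 7; on suppliers: 2. (They sum to 9.)

Consumers bear 7 per pound; suppliers bear 2 per pound.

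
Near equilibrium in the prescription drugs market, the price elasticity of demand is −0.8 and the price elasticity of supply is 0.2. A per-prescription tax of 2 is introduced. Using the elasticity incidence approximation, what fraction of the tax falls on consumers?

Incidence ratio: consumers' share ≈ εs / (εs + |εd|) = 0.2 / (0.2 + 0.8) = 0.2.
Supply is the less elastic side, so consumers bear the smaller share.

Consumers' share ≈ 0.2.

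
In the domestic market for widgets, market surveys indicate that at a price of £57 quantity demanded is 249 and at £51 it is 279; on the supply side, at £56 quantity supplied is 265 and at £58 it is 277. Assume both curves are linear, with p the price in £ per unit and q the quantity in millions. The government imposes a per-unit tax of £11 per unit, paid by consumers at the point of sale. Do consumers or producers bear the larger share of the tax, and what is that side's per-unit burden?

Consumers bear the larger share: £6 per unit.

Demand slope: (279 − 249)/(51 − 57) = -5, so qd = 534 − 5p.
Supply slope: (277 − 265)/(58 − 56) = 6, so qs = 6p − 71.
Before the tax: set 534 − 5p = 6p − 71 → p* = £55, q* = 259.
With the tax collected from consumers, demand (in seller-price terms) shifts: qd = 534 − 5(p + 11).
Solving gives q = 229 with consumers paying £61 and producers receiving £50 (the £11 wedge).
Per-unit burden: consumers £6, producers £5.
Consumers take the larger share because demand is less price-elastic here (demand slope 5 vs supply slope 6).
The less price-elastic side of the market bears the larger share of a per-unit tax.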